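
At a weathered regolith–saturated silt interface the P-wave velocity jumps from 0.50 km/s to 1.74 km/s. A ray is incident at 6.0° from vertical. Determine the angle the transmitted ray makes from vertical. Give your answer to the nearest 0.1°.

21.3°

Snell's law: sin θ₂ = (V₂/V₁)·sin θ₁ = (1.74/0.50)·sin 6.0° = 0.3638.
θ₂ = sin⁻¹(0.3638) = 21.33° (from vertical).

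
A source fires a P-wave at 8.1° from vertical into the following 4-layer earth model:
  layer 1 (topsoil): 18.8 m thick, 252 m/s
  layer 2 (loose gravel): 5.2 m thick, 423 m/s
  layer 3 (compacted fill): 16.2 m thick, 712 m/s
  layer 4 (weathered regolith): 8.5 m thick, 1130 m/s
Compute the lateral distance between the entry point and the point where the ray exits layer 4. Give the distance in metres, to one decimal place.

Apply Snell's law at each interface; in layer i the horizontal offset is hᵢ·tan θᵢ.
Layer 1: θ = 8.10°; offset = 18.8·tan 8.10° = 2.676 m.
Layer 2: sin θ = 423·sin 8.1°/252 = 0.2365, θ = 13.68°; offset = 5.2·tan 13.68° = 1.266 m.
Layer 3: sin θ = 712·sin 8.1°/252 = 0.3981, θ = 23.46°; offset = 16.2·tan 23.46° = 7.030 m.
Layer 4: sin θ = 1130·sin 8.1°/252 = 0.6318, θ = 39.18°; offset = 8.5·tan 39.18° = 6.929 m.
Σ offsets = 17.900 m.

17.9 m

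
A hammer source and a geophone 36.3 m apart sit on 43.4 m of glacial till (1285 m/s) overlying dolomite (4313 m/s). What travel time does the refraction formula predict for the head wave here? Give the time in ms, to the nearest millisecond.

θ_c = arcsin(V₁/V₂) = arcsin(1285/4313) = 17.33°, cos θ_c = 0.9546.
Intercept time tᵢ = 2h cos θ_c / V₁ = 2·43.4·0.9546/1285 = 0.06448 s.
t = x/V₂ + tᵢ = 36.3/4313 + 0.06448 = 0.07290 s.

73 ms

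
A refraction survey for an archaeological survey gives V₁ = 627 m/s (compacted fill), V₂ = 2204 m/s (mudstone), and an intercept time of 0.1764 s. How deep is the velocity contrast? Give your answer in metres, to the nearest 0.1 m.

h = tᵢ·V₁·V₂ / (2·√(V₂²−V₁²)).
√(V₂²−V₁²) = √(2204² − 627²) = 2112.9 m/s.
h = 0.1764 s × 627 × 2204 / (2 × 2112.9) = 57.68 m.

57.7 m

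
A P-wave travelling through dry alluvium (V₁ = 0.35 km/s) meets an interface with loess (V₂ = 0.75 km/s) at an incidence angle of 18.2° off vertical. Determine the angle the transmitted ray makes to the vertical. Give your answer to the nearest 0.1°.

Snell's law: sin θ₂ = (V₂/V₁)·sin θ₁ = (0.75/0.35)·sin 18.2° = 0.6693.
θ₂ = sin⁻¹(0.6693) = 42.01° (from vertical).

42.0°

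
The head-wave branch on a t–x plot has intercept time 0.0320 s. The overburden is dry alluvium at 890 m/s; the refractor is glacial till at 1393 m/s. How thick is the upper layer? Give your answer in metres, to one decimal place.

18.5 m

θ_c = arcsin(890/1393) = 39.71°; cos θ_c = 0.7693.
tᵢ = 2h cos θ_c/V₁ ⇒ h = tᵢ·V₁/(2 cos θ_c) = 0.032·890/(2·0.7693) = 18.51 m.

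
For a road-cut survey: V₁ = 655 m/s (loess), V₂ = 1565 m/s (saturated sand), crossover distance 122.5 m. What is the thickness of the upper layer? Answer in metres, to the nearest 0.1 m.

39.2 m

h = (x_cross/2)·√((V₂−V₁)/(V₂+V₁)).
(V₂−V₁)/(V₂+V₁) = (1565−655)/(1565+655) = 0.4099; √ = 0.6402.
h = (122.5/2)·0.6402 = 39.21 m.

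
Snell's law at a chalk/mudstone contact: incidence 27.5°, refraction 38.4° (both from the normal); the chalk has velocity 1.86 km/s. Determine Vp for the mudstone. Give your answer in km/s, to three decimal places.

Snell's law: sin 27.5°/V₁ = sin 38.4°/V₂.
V₂ = V₁·sin 38.4°/sin 27.5° = 1.86 × 1.3452 = 2.502 km/s.

2.502 km/s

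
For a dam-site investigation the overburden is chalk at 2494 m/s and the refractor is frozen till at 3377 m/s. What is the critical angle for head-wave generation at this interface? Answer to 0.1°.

At critical incidence the refracted ray runs along the interface (θ₂ = 90°), so sin θ_c = V₁/V₂.
θ_c = arcsin(2494/3377) = arcsin 0.7385 = 47.61°.

47.6°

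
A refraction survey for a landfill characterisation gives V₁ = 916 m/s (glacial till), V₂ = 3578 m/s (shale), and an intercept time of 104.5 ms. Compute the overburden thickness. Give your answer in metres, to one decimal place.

49.5 m

θ_c = arcsin(916/3578) = 14.83°; cos θ_c = 0.9667.
tᵢ = 2h cos θ_c/V₁ ⇒ h = tᵢ·V₁/(2 cos θ_c) = 0.1045·916/(2·0.9667) = 49.51 m.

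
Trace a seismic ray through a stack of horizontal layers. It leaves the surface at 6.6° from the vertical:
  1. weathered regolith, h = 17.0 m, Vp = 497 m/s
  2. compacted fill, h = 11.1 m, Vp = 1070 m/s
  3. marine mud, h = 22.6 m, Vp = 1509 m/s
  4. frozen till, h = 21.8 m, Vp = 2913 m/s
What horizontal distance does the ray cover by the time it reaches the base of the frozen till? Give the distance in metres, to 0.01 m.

33.09 m

Ray parameter p = sin 6.6° / 497 m/s = 2.3126e-04 s/m.
Layer 1: θ = 6.60°; offset = 17.0·tan 6.60° = 1.9670 m.
Layer 2: sin θ = p·1070 = 0.2475 → θ = 14.33°; offset = 11.1·tan 14.33° = 2.8349 m.
Layer 3: sin θ = p·1509 = 0.3490 → θ = 20.42°; offset = 22.6·tan 20.42° = 8.4159 m.
Layer 4: sin θ = p·2913 = 0.6737 → θ = 42.35°; offset = 21.8·tan 42.35° = 19.8717 m.
Summing the layer offsets gives 33.0894 m.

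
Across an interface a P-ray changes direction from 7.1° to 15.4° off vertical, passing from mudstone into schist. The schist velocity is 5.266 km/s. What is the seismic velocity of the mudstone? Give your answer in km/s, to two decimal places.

sin 7.1° = 0.1236; sin 15.4° = 0.2656.
V₁ = V₂·(sin θ₁/sin θ₂) = 5.266·(0.1236/0.2656) = 2.45 km/s.

2.45 km/s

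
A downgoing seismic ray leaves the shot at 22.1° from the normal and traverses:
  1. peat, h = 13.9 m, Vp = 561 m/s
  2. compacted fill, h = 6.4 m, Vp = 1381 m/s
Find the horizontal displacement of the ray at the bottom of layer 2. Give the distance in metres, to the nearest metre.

21 m

Ray parameter p = sin 22.1° / 561 m/s = 6.7063e-04 s/m.
Layer 1: θ = 22.10°; offset = 13.9·tan 22.10° = 5.644 m.
Layer 2: sin θ = p·1381 = 0.9261 → θ = 67.84°; offset = 6.4·tan 67.84° = 15.715 m.
Summing the layer offsets gives 21.359 m.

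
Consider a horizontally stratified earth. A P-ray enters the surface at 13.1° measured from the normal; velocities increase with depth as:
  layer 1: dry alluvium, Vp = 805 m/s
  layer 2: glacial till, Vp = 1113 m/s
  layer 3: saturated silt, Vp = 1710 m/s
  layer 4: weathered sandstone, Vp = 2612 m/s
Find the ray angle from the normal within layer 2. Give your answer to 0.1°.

Ray parameter p = sin 13.1° / 805 = 2.8155e-04 s/m.
sin θ_2 = p·V_2 = 2.8155e-04 × 1113 = 0.3134.
θ_2 = 18.26° from the vertical.

18.3°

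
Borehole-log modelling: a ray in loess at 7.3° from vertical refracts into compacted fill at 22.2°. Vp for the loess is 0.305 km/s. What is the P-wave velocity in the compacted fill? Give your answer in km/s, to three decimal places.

0.907 km/s

sin 7.3° = 0.1271; sin 22.2° = 0.3778.
V₂ = V₁·(sin θ₂/sin θ₁) = 0.305·(0.3778/0.1271) = 0.907 km/s.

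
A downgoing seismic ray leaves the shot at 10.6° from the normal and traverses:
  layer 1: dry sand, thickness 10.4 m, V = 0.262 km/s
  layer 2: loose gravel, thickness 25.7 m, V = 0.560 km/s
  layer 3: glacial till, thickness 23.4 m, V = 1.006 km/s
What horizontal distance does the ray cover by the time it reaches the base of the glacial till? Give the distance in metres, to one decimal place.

36.3 m

p = sin θ₁/V₁ = sin 10.6°/0.262 = 7.0210e-01 s/km is conserved through the stack.
Layer 1: θ = 10.60°; offset = 10.4·tan 10.60° = 1.946 m.
Layer 2: sin θ = p·0.560 = 0.3932 → θ = 23.15°; offset = 25.7·tan 23.15° = 10.990 m.
Layer 3: sin θ = p·1.006 = 0.7063 → θ = 44.94°; offset = 23.4·tan 44.94° = 23.348 m.
Summing the layer offsets gives 36.284 m.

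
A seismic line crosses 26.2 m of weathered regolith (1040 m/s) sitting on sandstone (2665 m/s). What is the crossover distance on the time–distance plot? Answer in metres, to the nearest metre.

79 m

x_cross = 2h·√((V₂+V₁)/(V₂−V₁)).
(V₂+V₁)/(V₂−V₁) = (2665+1040)/(2665−1040) = 2.2800; √ = 1.5100.
x_cross = 2·26.2·1.5100 = 79.12 m.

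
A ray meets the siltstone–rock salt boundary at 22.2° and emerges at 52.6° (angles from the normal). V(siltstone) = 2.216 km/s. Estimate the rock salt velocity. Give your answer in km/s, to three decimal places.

Snell's law: sin 22.2°/V₁ = sin 52.6°/V₂.
V₂ = V₁·sin 52.6°/sin 22.2° = 2.216 × 2.1025 = 4.659 km/s.

4.659 km/s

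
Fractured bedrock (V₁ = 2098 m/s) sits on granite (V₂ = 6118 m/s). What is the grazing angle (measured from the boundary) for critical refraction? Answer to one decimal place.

Critical incidence: sin θ_c = V₁/V₂ = 2098/6118 = 0.3429.
θ_c = arcsin 0.3429 = 20.06°.
Measured from the interface: 90° − 20.06° = 69.94°.

69.9°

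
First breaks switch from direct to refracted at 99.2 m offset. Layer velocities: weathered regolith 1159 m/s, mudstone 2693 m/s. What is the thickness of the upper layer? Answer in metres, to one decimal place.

x_cross = 2h·√((V₂+V₁)/(V₂−V₁)) → h = x_cross / (2·√((V₂+V₁)/(V₂−V₁))).
√((V₂+V₁)/(V₂−V₁)) = √((2693+1159)/(2693−1159)) = 1.5846.
h = 99.2 / (2·1.5846) = 31.30 m.

31.3 m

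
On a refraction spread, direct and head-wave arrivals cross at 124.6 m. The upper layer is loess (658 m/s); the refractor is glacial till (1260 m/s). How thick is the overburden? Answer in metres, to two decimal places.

34.90 m

h = (x_cross/2)·√((V₂−V₁)/(V₂+V₁)).
(V₂−V₁)/(V₂+V₁) = (1260−658)/(1260+658) = 0.3139; √ = 0.5602.
h = (124.6/2)·0.5602 = 34.90 m.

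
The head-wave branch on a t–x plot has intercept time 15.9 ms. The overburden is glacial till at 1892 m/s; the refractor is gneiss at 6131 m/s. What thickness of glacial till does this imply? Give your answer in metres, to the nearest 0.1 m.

15.8 m

θ_c = arcsin(1892/6131) = 17.97°; cos θ_c = 0.9512.
tᵢ = 2h cos θ_c/V₁ ⇒ h = tᵢ·V₁/(2 cos θ_c) = 0.0159·1892/(2·0.9512) = 15.81 m.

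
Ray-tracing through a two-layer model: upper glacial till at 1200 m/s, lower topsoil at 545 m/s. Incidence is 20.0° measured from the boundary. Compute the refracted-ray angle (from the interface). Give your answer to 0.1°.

64.7°

Convert to the normal: θ₁ = 90° − 20.0° = 70.0°.
sin θ₁/V₁ = sin θ₂/V₂ ⇒ sin θ₂ = 545·sin 70.0°/1200 = 545·0.9397/1200 = 0.4268.
θ₂ = sin⁻¹(0.4268) = 25.26° (from vertical).
From the interface: 90° − 25.26° = 64.74°.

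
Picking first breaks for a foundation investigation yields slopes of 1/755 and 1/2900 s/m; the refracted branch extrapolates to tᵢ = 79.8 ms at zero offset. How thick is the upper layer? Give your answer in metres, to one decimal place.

h = tᵢ·V₁·V₂ / (2·√(V₂²−V₁²)).
√(V₂²−V₁²) = √(2900² − 755²) = 2800.0 m/s.
h = 0.0798 s × 755 × 2900 / (2 × 2800.0) = 31.20 m.

31.2 m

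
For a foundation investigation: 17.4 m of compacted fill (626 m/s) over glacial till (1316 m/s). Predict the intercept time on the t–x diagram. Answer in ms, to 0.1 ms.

48.9 ms

θ_c = arcsin(V₁/V₂) = arcsin(626/1316) = 28.40°; cos θ_c = 0.8796.
tᵢ = 2h·cos θ_c / V₁ = 2·17.4·0.8796 / 626 = 0.04890 s.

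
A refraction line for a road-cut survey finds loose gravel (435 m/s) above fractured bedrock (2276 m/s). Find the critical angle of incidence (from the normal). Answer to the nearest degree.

At critical incidence the refracted ray runs along the interface (θ₂ = 90°), so sin θ_c = V₁/V₂.
θ_c = arcsin(435/2276) = arcsin 0.1911 = 11.02°.

11°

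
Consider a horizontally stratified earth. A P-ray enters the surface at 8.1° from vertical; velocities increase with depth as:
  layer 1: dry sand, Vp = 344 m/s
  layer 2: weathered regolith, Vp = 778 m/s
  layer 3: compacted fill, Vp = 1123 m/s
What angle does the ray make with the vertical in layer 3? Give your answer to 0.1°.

27.4°

Snell's law across each interface conserves sin θ / V, so sin θ_3 = V_3·sin θ₁/V₁.
sin θ_3 = 1123 × sin 8.1° / 344 = 0.4600.
θ_3 = 27.39° from the vertical.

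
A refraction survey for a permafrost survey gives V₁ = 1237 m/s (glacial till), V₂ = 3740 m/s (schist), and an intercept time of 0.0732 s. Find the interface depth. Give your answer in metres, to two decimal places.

h = tᵢ·V₁·V₂ / (2·√(V₂²−V₁²)).
√(V₂²−V₁²) = √(3740² − 1237²) = 3529.5 m/s.
h = 0.0732 s × 1237 × 3740 / (2 × 3529.5) = 47.97 m.

47.97 m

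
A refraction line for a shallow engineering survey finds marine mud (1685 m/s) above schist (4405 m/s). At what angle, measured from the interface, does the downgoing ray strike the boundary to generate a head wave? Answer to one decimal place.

67.5°

At critical incidence the refracted ray runs along the interface (θ₂ = 90°), so sin θ_c = V₁/V₂.
θ_c = arcsin(1685/4405) = arcsin 0.3825 = 22.49°.
Measured from the interface: 90° − 22.49° = 67.51°.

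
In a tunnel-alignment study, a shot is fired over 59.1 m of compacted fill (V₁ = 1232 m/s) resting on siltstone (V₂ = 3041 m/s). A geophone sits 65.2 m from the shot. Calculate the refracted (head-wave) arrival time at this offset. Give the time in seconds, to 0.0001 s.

θ_c = arcsin(V₁/V₂) = arcsin(1232/3041) = 23.90°, cos θ_c = 0.9143.
Intercept time tᵢ = 2h cos θ_c / V₁ = 2·59.1·0.9143/1232 = 0.08772 s.
t = x/V₂ + tᵢ = 65.2/3041 + 0.08772 = 0.10916 s.

0.1092 s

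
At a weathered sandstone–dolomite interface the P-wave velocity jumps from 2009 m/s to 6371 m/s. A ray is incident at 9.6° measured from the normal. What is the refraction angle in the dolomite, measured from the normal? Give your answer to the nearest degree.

32°

Snell's law: sin θ₂ = (V₂/V₁)·sin θ₁ = (6371/2009)·sin 9.6° = 0.5289.
θ₂ = arcsin 0.5289 = 31.93° from the normal.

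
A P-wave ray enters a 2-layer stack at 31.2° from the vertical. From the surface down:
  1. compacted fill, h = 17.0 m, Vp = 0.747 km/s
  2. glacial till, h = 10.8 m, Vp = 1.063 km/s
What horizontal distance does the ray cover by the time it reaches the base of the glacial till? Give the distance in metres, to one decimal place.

22.1 m

Apply Snell's law at each interface; in layer i the horizontal offset is hᵢ·tan θᵢ.
Layer 1: θ = 31.20°; offset = 17.0·tan 31.20° = 10.296 m.
Layer 2: sin θ = 1.063·sin 31.2°/0.747 = 0.7372, θ = 47.49°; offset = 10.8·tan 47.49° = 11.782 m.
Total horizontal offset = 22.078 m.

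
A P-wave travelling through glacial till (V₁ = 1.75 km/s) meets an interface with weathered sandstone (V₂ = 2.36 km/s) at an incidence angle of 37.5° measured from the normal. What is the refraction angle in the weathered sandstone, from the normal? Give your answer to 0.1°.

sin θ₁/V₁ = sin θ₂/V₂ ⇒ sin θ₂ = 2.36·sin 37.5°/1.75 = 2.36·0.6088/1.75 = 0.8210.
θ₂ = sin⁻¹(0.8210) = 55.18° (from vertical).

55.2°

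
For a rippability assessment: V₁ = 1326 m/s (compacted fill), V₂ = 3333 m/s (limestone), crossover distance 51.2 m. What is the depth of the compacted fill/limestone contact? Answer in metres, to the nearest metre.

17 m

h = (x_cross/2)·√((V₂−V₁)/(V₂+V₁)).
(V₂−V₁)/(V₂+V₁) = (3333−1326)/(3333+1326) = 0.4308; √ = 0.6563.
h = (51.2/2)·0.6563 = 16.80 m.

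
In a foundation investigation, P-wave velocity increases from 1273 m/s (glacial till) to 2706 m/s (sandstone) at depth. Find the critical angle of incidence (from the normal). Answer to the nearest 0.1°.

At critical incidence the refracted ray runs along the interface (θ₂ = 90°), so sin θ_c = V₁/V₂.
θ_c = arcsin(1273/2706) = arcsin 0.4704 = 28.06°.

28.1°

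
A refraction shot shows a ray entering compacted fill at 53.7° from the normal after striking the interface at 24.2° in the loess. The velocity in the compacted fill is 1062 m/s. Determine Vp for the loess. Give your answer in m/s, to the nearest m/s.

sin 24.2° = 0.4099; sin 53.7° = 0.8059.
V₁ = V₂·(sin θ₁/sin θ₂) = 1062·(0.4099/0.8059) = 540.17 m/s.

540 m/s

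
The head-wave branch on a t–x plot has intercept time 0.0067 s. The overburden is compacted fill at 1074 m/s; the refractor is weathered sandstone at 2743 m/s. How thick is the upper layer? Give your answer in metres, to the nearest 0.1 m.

3.9 m

h = tᵢ·V₁·V₂ / (2·√(V₂²−V₁²)).
√(V₂²−V₁²) = √(2743² − 1074²) = 2524.0 m/s.
h = 0.0067 s × 1074 × 2743 / (2 × 2524.0) = 3.91 m.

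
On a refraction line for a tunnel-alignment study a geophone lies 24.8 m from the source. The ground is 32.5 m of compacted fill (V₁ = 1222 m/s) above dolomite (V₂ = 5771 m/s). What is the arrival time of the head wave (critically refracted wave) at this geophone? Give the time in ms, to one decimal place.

56.3 ms

θ_c = arcsin(V₁/V₂) = arcsin(1222/5771) = 12.22°, cos θ_c = 0.9773.
Intercept time tᵢ = 2h cos θ_c / V₁ = 2·32.5·0.9773/1222 = 0.05199 s.
t = x/V₂ + tᵢ = 24.8/5771 + 0.05199 = 0.05628 s.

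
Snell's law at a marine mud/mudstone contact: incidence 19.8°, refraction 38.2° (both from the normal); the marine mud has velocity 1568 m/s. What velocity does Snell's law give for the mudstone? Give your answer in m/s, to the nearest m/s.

2863 m/s

sin 19.8° = 0.3387; sin 38.2° = 0.6184.
V₂ = V₁·(sin θ₂/sin θ₁) = 1568·(0.6184/0.3387) = 2862.58 m/s.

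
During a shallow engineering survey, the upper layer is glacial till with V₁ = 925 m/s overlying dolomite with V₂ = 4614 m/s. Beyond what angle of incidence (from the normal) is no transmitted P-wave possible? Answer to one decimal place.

11.6°

Critical incidence: sin θ_c = V₁/V₂ = 925/4614 = 0.2005.
θ_c = arcsin 0.2005 = 11.56°.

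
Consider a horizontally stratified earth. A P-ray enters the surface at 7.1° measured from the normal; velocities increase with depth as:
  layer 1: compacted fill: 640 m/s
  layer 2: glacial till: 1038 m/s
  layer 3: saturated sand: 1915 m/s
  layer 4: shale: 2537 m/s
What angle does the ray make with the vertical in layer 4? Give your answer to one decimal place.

Ray parameter p = sin 7.1° / 640 = 1.9313e-04 s/m.
sin θ_4 = p·V_4 = 1.9313e-04 × 2537 = 0.4900.
θ_4 = arcsin 0.4900 = 29.34°.

29.3°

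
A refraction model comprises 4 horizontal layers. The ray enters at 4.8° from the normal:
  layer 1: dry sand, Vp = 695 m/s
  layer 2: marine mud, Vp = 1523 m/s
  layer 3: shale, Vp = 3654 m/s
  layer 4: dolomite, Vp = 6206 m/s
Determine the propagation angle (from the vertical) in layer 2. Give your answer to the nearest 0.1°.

Ray parameter p = sin 4.8° / 695 = 1.2040e-04 s/m.
sin θ_2 = p·V_2 = 1.2040e-04 × 1523 = 0.1834.
θ_2 = arcsin 0.1834 = 10.57°.

10.6°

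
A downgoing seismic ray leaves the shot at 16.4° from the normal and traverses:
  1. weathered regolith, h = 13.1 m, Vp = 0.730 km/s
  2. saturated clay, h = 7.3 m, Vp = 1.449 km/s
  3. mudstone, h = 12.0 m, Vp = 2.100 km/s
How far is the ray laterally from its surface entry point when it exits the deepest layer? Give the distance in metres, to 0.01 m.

Apply Snell's law at each interface; in layer i the horizontal offset is hᵢ·tan θᵢ.
Layer 1: θ = 16.40°; offset = 13.1·tan 16.40° = 3.8555 m.
Layer 2: sin θ = 1.449·sin 16.4°/0.730 = 0.5604, θ = 34.09°; offset = 7.3·tan 34.09° = 4.9398 m.
Layer 3: sin θ = 2.100·sin 16.4°/0.730 = 0.8122, θ = 54.31°; offset = 12.0·tan 54.31° = 16.7077 m.
Σ offsets = 25.5030 m.

25.50 m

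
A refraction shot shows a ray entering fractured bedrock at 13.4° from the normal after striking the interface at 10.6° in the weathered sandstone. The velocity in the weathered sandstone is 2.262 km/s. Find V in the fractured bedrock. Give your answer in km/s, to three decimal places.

sin 10.6° = 0.1840; sin 13.4° = 0.2317.
V₂ = V₁·(sin θ₂/sin θ₁) = 2.262·(0.2317/0.1840) = 2.850 km/s.

2.850 km/s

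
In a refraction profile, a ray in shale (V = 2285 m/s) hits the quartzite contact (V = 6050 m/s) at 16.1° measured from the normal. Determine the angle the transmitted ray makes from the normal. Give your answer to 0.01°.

Snell's law: sin θ₂ = (V₂/V₁)·sin θ₁ = (6050/2285)·sin 16.1° = 0.7342.
θ₂ = arcsin 0.7342 = 47.24° from the normal.

47.24°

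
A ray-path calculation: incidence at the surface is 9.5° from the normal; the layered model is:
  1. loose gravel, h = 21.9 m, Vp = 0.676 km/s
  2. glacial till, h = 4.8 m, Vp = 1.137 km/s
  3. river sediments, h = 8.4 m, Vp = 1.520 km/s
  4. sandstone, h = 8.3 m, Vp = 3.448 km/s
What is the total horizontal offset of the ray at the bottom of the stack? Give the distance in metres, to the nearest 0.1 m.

Ray parameter p = sin 9.5° / 0.676 km/s = 2.4415e-01 s/km.
Layer 1: θ = 9.50°; offset = 21.9·tan 9.50° = 3.665 m.
Layer 2: sin θ = p·1.137 = 0.2776 → θ = 16.12°; offset = 4.8·tan 16.12° = 1.387 m.
Layer 3: sin θ = p·1.520 = 0.3711 → θ = 21.78°; offset = 8.4·tan 21.78° = 3.357 m.
Layer 4: sin θ = p·3.448 = 0.8418 → θ = 57.33°; offset = 8.3·tan 57.33° = 12.946 m.
Σ offsets = 21.355 m.

21.4 m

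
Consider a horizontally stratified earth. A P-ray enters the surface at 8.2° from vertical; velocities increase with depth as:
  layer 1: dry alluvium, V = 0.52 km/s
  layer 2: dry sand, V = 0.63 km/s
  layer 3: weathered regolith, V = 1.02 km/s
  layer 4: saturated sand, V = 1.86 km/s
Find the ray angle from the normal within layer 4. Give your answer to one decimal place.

30.7°

Snell's law across each interface conserves sin θ / V, so sin θ_4 = V_4·sin θ₁/V₁.
sin θ_4 = 1.86 × sin 8.2° / 0.52 = 0.5102.
θ_4 = 30.68° from the vertical.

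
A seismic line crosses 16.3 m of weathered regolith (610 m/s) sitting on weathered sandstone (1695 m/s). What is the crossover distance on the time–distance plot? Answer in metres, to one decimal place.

47.5 m

x_cross = 2h·√((V₂+V₁)/(V₂−V₁)).
(V₂+V₁)/(V₂−V₁) = (1695+610)/(1695−610) = 2.1244; √ = 1.4575.
x_cross = 2·16.3·1.4575 = 47.52 m.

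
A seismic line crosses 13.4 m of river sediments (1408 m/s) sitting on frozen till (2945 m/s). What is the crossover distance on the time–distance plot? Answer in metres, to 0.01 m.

x_cross = 2h·√((V₂+V₁)/(V₂−V₁)).
(V₂+V₁)/(V₂−V₁) = (2945+1408)/(2945−1408) = 2.8321; √ = 1.6829.
x_cross = 2·13.4·1.6829 = 45.10 m.

45.10 m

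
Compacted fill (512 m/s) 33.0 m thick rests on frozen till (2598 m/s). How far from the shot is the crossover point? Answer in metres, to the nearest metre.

81 m

x_cross = 2h·√((V₂+V₁)/(V₂−V₁)).
(V₂+V₁)/(V₂−V₁) = (2598+512)/(2598−512) = 1.4909; √ = 1.2210.
x_cross = 2·33.0·1.2210 = 80.59 m.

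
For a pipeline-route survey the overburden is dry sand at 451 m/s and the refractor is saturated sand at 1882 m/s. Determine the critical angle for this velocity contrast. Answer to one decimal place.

13.9°

Critical incidence: sin θ_c = V₁/V₂ = 451/1882 = 0.2396.
θ_c = arcsin 0.2396 = 13.87°.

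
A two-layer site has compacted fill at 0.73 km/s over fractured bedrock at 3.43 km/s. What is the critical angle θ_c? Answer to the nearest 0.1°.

Critical incidence: sin θ_c = V₁/V₂ = 0.73/3.43 = 0.2128.
θ_c = arcsin 0.2128 = 12.29°.

12.3°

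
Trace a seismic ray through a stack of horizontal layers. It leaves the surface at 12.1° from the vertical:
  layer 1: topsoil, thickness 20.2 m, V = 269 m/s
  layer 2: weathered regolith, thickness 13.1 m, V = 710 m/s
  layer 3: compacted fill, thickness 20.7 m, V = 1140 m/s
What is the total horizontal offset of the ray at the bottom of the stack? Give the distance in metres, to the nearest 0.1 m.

Apply Snell's law at each interface; in layer i the horizontal offset is hᵢ·tan θᵢ.
Layer 1: θ = 12.10°; offset = 20.2·tan 12.10° = 4.331 m.
Layer 2: sin θ = 710·sin 12.1°/269 = 0.5533, θ = 33.59°; offset = 13.1·tan 33.59° = 8.701 m.
Layer 3: sin θ = 1140·sin 12.1°/269 = 0.8883, θ = 62.67°; offset = 20.7·tan 62.67° = 40.047 m.
Summing the layer offsets gives 53.079 m.

53.1 m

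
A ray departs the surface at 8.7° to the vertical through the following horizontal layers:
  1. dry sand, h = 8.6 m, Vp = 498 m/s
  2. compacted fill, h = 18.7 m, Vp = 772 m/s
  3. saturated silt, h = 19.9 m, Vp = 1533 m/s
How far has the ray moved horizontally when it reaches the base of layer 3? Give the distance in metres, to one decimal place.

16.3 m

Apply Snell's law at each interface; in layer i the horizontal offset is hᵢ·tan θᵢ.
Layer 1: θ = 8.70°; offset = 8.6·tan 8.70° = 1.316 m.
Layer 2: sin θ = 772·sin 8.7°/498 = 0.2345, θ = 13.56°; offset = 18.7·tan 13.56° = 4.511 m.
Layer 3: sin θ = 1533·sin 8.7°/498 = 0.4656, θ = 27.75°; offset = 19.9·tan 27.75° = 10.470 m.
Σ offsets = 16.297 m.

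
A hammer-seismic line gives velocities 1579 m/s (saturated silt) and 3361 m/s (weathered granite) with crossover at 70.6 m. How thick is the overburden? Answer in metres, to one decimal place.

21.2 m

h = (x_cross/2)·√((V₂−V₁)/(V₂+V₁)).
(V₂−V₁)/(V₂+V₁) = (3361−1579)/(3361+1579) = 0.3607; √ = 0.6006.
h = (70.6/2)·0.6006 = 21.20 m.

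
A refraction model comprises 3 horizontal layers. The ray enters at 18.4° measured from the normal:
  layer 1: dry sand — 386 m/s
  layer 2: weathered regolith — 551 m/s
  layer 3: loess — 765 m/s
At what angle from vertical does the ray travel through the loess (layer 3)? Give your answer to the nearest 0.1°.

Ray parameter p = sin 18.4° / 386 = 8.1774e-04 s/m.
sin θ_3 = p·V_3 = 8.1774e-04 × 765 = 0.6256.
θ_3 = arcsin 0.6256 = 38.72°.

38.7°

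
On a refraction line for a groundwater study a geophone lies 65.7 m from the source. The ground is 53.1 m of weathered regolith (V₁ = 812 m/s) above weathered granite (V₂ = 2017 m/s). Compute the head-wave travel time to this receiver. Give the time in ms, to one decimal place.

152.3 ms

t = x/V₂ + 2h·√(V₂²−V₁²)/(V₁V₂).
√(V₂²−V₁²) = √(2017²−812²) = 1846.3 m/s; delay term = 2·53.1·1846.3/(812·2017) = 0.11972 s.
t = 65.7/2017 + 0.11972 = 0.15229 s.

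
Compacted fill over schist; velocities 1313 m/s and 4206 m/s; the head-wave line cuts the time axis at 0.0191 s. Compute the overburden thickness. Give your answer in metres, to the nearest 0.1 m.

13.2 m

h = tᵢ·V₁·V₂ / (2·√(V₂²−V₁²)).
√(V₂²−V₁²) = √(4206² − 1313²) = 3995.8 m/s.
h = 0.0191 s × 1313 × 4206 / (2 × 3995.8) = 13.20 m.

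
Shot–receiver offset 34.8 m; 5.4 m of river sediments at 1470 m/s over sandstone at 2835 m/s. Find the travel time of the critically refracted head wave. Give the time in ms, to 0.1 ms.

t = x/V₂ + 2h·√(V₂²−V₁²)/(V₁V₂).
√(V₂²−V₁²) = √(2835²−1470²) = 2424.1 m/s; delay term = 2·5.4·2424.1/(1470·2835) = 0.00628 s.
t = 34.8/2835 + 0.00628 = 0.01856 s.

18.6 ms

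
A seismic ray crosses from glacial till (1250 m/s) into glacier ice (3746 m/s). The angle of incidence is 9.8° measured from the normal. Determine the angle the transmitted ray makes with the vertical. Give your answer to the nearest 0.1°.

30.7°

sin θ₁/V₁ = sin θ₂/V₂ ⇒ sin θ₂ = 3746·sin 9.8°/1250 = 3746·0.1702/1250 = 0.5101.
θ₂ = arcsin 0.5101 = 30.67° from the normal.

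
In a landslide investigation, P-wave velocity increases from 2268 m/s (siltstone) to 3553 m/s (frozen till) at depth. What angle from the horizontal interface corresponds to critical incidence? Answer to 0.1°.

50.3°

Critical incidence: sin θ_c = V₁/V₂ = 2268/3553 = 0.6383.
θ_c = arcsin 0.6383 = 39.67°.
Measured from the interface: 90° − 39.67° = 50.33°.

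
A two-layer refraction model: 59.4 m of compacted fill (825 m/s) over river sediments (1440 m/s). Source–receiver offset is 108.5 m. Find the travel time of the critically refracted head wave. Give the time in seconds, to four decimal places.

0.1934 s

t = x/V₂ + 2h·√(V₂²−V₁²)/(V₁V₂).
√(V₂²−V₁²) = √(1440²−825²) = 1180.2 m/s; delay term = 2·59.4·1180.2/(825·1440) = 0.11802 s.
t = 108.5/1440 + 0.11802 = 0.19337 s.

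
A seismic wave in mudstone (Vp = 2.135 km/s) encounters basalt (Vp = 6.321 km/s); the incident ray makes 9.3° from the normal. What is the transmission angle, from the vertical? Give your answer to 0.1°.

sin θ₁/V₁ = sin θ₂/V₂ ⇒ sin θ₂ = 6.321·sin 9.3°/2.135 = 6.321·0.1616/2.135 = 0.4785.
θ₂ = sin⁻¹(0.4785) = 28.58° (from vertical).

28.6°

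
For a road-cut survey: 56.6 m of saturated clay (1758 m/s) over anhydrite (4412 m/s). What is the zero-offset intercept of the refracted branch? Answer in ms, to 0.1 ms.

θ_c = arcsin(V₁/V₂) = arcsin(1758/4412) = 23.48°; cos θ_c = 0.9172.
tᵢ = 2h·cos θ_c / V₁ = 2·56.6·0.9172 / 1758 = 0.05906 s.

59.1 ms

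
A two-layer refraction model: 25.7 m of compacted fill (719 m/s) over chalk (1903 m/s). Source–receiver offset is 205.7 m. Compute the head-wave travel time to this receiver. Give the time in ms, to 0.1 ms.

θ_c = arcsin(V₁/V₂) = arcsin(719/1903) = 22.20°, cos θ_c = 0.9259.
Intercept time tᵢ = 2h cos θ_c / V₁ = 2·25.7·0.9259/719 = 0.06619 s.
t = x/V₂ + tᵢ = 205.7/1903 + 0.06619 = 0.17428 s.

174.3 ms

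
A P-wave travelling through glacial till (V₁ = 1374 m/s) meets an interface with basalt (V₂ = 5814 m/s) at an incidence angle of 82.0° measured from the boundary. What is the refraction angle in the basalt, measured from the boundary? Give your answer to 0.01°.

53.92°

Angle from the normal: 90° − 82.0° = 8.0°.
sin θ₁/V₁ = sin θ₂/V₂ ⇒ sin θ₂ = 5814·sin 8.0°/1374 = 5814·0.1392/1374 = 0.5889.
θ₂ = sin⁻¹(0.5889) = 36.08° (from vertical).
From the interface: 90° − 36.08° = 53.92°.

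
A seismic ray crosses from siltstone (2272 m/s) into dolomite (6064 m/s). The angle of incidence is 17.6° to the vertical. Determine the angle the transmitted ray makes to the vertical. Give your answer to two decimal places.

sin θ₁/V₁ = sin θ₂/V₂ ⇒ sin θ₂ = 6064·sin 17.6°/2272 = 6064·0.3024/2272 = 0.8070.
θ₂ = arcsin 0.8070 = 53.81° from the normal.

53.81°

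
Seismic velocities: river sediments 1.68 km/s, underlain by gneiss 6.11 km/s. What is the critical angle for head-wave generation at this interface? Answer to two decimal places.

15.96°

At critical incidence the refracted ray runs along the interface (θ₂ = 90°), so sin θ_c = V₁/V₂.
θ_c = arcsin(1.68/6.11) = arcsin 0.2750 = 15.96°.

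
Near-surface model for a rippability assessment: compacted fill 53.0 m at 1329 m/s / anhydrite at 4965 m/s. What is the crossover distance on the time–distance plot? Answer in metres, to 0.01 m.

x_cross = 2h·√((V₂+V₁)/(V₂−V₁)).
(V₂+V₁)/(V₂−V₁) = (4965+1329)/(4965−1329) = 1.7310; √ = 1.3157.
x_cross = 2·53.0·1.3157 = 139.46 m.

139.46 m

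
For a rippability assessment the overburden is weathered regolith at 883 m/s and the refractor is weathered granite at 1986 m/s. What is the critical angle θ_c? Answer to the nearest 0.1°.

26.4°

Critical incidence: sin θ_c = V₁/V₂ = 883/1986 = 0.4446.
θ_c = arcsin 0.4446 = 26.40°.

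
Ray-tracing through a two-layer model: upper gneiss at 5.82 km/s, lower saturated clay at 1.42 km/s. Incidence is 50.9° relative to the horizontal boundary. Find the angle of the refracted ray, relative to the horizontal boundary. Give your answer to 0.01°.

Angle from the normal: 90° − 50.9° = 39.1°.
Snell's law: sin θ₂ = (V₂/V₁)·sin θ₁ = (1.42/5.82)·sin 39.1° = 0.1539.
θ₂ = arcsin 0.1539 = 8.85° from the normal.
From the interface: 90° − 8.85° = 81.15°.

81.15°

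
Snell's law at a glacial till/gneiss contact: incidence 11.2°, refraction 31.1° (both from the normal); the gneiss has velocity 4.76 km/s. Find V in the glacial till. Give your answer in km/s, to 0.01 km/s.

Snell's law: sin 11.2°/V₁ = sin 31.1°/V₂.
V₁ = V₂·sin 11.2°/sin 31.1° = 4.76 × 0.3760 = 1.79 km/s.

1.79 km/s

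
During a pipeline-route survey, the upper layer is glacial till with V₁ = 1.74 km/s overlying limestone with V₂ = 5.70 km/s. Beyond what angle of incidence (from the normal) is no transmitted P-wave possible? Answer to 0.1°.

17.8°

Critical incidence: sin θ_c = V₁/V₂ = 1.74/5.70 = 0.3053.
θ_c = arcsin 0.3053 = 17.77°.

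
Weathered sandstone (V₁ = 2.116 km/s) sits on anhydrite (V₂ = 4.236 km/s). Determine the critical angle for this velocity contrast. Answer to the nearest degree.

30°

Critical incidence: sin θ_c = V₁/V₂ = 2.116/4.236 = 0.4995.
θ_c = arcsin 0.4995 = 29.97°.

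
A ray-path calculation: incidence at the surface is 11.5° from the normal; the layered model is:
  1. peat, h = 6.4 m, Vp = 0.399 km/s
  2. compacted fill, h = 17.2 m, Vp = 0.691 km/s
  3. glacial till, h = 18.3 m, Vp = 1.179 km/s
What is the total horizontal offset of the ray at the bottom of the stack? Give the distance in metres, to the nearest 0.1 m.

Apply Snell's law at each interface; in layer i the horizontal offset is hᵢ·tan θᵢ.
Layer 1: θ = 11.50°; offset = 6.4·tan 11.50° = 1.302 m.
Layer 2: sin θ = 0.691·sin 11.5°/0.399 = 0.3453, θ = 20.20°; offset = 17.2·tan 20.20° = 6.328 m.
Layer 3: sin θ = 1.179·sin 11.5°/0.399 = 0.5891, θ = 36.09°; offset = 18.3·tan 36.09° = 13.342 m.
Total horizontal offset = 20.971 m.

21.0 m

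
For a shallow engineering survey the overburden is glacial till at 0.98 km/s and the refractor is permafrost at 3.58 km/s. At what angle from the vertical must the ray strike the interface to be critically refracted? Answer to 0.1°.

15.9°

Critical incidence: sin θ_c = V₁/V₂ = 0.98/3.58 = 0.2737.
θ_c = arcsin 0.2737 = 15.89°.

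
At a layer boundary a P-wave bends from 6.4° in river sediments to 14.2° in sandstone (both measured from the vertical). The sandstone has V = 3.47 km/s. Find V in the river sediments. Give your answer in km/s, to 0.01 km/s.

Snell's law: sin 6.4°/V₁ = sin 14.2°/V₂.
V₁ = V₂·sin 6.4°/sin 14.2° = 3.47 × 0.4544 = 1.58 km/s.

1.58 km/s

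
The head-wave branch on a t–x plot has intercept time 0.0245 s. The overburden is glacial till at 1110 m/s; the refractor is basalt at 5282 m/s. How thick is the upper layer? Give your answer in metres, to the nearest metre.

14 m

θ_c = arcsin(1110/5282) = 12.13°; cos θ_c = 0.9777.
tᵢ = 2h cos θ_c/V₁ ⇒ h = tᵢ·V₁/(2 cos θ_c) = 0.0245·1110/(2·0.9777) = 13.91 m.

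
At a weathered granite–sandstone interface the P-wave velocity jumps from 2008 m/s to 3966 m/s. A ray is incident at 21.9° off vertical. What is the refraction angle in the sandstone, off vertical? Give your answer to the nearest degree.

47°

Snell's law: sin θ₂ = (V₂/V₁)·sin θ₁ = (3966/2008)·sin 21.9° = 0.7367.
θ₂ = arcsin 0.7367 = 47.45° from the normal.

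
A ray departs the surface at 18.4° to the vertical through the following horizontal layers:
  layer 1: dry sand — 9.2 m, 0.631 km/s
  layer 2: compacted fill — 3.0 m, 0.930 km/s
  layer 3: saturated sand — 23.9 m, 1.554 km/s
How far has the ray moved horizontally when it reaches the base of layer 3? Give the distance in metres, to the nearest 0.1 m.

34.2 m

Apply Snell's law at each interface; in layer i the horizontal offset is hᵢ·tan θᵢ.
Layer 1: θ = 18.40°; offset = 9.2·tan 18.40° = 3.060 m.
Layer 2: sin θ = 0.930·sin 18.4°/0.631 = 0.4652, θ = 27.72°; offset = 3.0·tan 27.72° = 1.577 m.
Layer 3: sin θ = 1.554·sin 18.4°/0.631 = 0.7774, θ = 51.02°; offset = 23.9·tan 51.02° = 29.535 m.
Total horizontal offset = 34.172 m.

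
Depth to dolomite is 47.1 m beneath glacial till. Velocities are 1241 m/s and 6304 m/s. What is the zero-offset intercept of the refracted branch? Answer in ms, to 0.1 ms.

74.4 ms

θ_c = arcsin(V₁/V₂) = arcsin(1241/6304) = 11.35°; cos θ_c = 0.9804.
tᵢ = 2h·cos θ_c / V₁ = 2·47.1·0.9804 / 1241 = 0.07442 s.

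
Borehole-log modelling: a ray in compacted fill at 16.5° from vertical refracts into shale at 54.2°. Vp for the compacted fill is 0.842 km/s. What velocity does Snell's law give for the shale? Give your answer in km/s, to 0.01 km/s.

2.40 km/s

sin 16.5° = 0.2840; sin 54.2° = 0.8111.
V₂ = V₁·(sin θ₂/sin θ₁) = 0.842·(0.8111/0.2840) = 2.40 km/s.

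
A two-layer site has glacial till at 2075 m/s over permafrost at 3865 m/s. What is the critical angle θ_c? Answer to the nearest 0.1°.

At critical incidence the refracted ray runs along the interface (θ₂ = 90°), so sin θ_c = V₁/V₂.
θ_c = arcsin(2075/3865) = arcsin 0.5369 = 32.47°.

32.5°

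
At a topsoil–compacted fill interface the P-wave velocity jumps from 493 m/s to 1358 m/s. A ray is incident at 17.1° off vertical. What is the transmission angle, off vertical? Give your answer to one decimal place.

Snell's law: sin θ₂ = (V₂/V₁)·sin θ₁ = (1358/493)·sin 17.1° = 0.8100.
θ₂ = sin⁻¹(0.8100) = 54.09° (from vertical).

54.1°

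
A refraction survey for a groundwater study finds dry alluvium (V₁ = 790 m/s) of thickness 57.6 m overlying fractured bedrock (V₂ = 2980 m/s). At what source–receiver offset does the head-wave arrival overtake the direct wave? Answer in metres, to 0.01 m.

151.15 m

x_cross = 2h·√((V₂+V₁)/(V₂−V₁)).
(V₂+V₁)/(V₂−V₁) = (2980+790)/(2980−790) = 1.7215; √ = 1.3120.
x_cross = 2·57.6·1.3120 = 151.15 m.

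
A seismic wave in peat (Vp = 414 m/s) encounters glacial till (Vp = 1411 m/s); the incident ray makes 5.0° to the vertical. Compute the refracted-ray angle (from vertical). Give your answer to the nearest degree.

sin θ₁/V₁ = sin θ₂/V₂ ⇒ sin θ₂ = 1411·sin 5.0°/414 = 1411·0.0872/414 = 0.2970.
θ₂ = sin⁻¹(0.2970) = 17.28° (from vertical).

17°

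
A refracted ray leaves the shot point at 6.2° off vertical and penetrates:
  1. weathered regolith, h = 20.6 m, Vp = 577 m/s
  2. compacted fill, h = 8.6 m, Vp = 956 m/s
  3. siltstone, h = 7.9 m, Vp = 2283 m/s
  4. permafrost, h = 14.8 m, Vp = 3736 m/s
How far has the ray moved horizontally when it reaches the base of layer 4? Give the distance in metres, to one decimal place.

p = sin θ₁/V₁ = sin 6.2°/577 = 1.8717e-04 s/m is conserved through the stack.
Layer 1: θ = 6.20°; offset = 20.6·tan 6.20° = 2.238 m.
Layer 2: sin θ = p·956 = 0.1789 → θ = 10.31°; offset = 8.6·tan 10.31° = 1.564 m.
Layer 3: sin θ = p·2283 = 0.4273 → θ = 25.30°; offset = 7.9·tan 25.30° = 3.734 m.
Layer 4: sin θ = p·3736 = 0.6993 → θ = 44.37°; offset = 14.8·tan 44.37° = 14.478 m.
Total horizontal offset = 22.014 m.

22.0 m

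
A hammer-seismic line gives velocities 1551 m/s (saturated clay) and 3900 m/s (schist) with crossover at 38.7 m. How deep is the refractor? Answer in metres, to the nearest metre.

x_cross = 2h·√((V₂+V₁)/(V₂−V₁)) → h = x_cross / (2·√((V₂+V₁)/(V₂−V₁))).
√((V₂+V₁)/(V₂−V₁)) = √((3900+1551)/(3900−1551)) = 1.5233.
h = 38.7 / (2·1.5233) = 12.70 m.

13 m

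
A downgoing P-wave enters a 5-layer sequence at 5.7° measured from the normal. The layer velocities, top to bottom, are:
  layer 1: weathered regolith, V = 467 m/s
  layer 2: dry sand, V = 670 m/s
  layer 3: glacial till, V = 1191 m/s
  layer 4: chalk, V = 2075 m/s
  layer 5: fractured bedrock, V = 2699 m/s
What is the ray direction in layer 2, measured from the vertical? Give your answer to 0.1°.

8.2°

Snell's law across each interface conserves sin θ / V, so sin θ_2 = V_2·sin θ₁/V₁.
sin θ_2 = 670 × sin 5.7° / 467 = 0.1425.
θ_2 = arcsin 0.1425 = 8.19°.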